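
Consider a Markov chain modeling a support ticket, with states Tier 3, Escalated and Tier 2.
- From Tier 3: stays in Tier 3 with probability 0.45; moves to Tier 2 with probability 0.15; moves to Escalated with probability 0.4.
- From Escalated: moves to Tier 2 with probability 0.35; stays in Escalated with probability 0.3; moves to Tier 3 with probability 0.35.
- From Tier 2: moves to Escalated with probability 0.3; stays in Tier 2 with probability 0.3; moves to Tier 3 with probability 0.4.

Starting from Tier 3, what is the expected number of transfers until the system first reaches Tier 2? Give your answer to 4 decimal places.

4.4898

Let t(s) be the expected number of transfers to first reach Tier 2 from state s, with t(Tier 2) = 0. Conditioning on the first transfer:
t(Tier 3) = 1 + 0.45·t(Tier 3) + 0.4·t(Escalated)
t(Escalated) = 1 + 0.35·t(Tier 3) + 0.3·t(Escalated)
Solving: t(Tier 3) = 4.4898, t(Escalated) = 3.6735.
Expected transfers from Tier 3 to Tier 2: 4.4898.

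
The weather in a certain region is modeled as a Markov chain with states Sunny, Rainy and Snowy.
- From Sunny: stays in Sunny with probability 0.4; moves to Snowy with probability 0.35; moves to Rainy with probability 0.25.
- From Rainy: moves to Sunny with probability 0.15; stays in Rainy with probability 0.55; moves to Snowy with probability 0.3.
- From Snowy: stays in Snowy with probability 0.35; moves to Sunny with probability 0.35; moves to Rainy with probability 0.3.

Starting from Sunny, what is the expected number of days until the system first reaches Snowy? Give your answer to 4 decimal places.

3.0108

Let t(s) be the expected number of days to first reach Snowy from state s, with t(Snowy) = 0. Conditioning on the first day:
t(Sunny) = 1 + 0.4·t(Sunny) + 0.25·t(Rainy)
t(Rainy) = 1 + 0.15·t(Sunny) + 0.55·t(Rainy)
Solving: t(Sunny) = 3.0108, t(Rainy) = 3.2258.
Expected days from Sunny to Snowy: 3.0108.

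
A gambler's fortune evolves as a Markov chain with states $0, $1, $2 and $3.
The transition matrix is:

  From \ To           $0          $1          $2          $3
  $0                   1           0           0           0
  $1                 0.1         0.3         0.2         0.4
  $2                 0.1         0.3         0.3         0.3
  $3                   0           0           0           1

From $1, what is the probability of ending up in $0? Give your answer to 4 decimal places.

Let h(s) be the probability of absorption at $0 starting from transient state s. Then h($0) = 1 and h($3) = 0. By first-step analysis:
h($1) = 0.1·1 + 0.3·h($1) + 0.2·h($2) + 0.4·0
h($2) = 0.1·1 + 0.3·h($1) + 0.3·h($2) + 0.3·0
Solving: h($1) = 0.2093, h($2) = 0.2326.
Starting from $1, the probability is 0.2093.

0.2093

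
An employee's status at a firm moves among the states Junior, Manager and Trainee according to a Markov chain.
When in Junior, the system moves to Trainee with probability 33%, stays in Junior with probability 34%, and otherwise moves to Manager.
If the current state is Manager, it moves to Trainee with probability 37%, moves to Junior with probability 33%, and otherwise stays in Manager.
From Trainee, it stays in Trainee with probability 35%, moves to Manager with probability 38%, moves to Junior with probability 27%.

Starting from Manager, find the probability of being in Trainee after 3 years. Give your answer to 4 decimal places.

0.3506

Propagate the distribution vector 3 years from Manager.
After 0 years: (0.0000, 1.0000, 0.0000)
After 1 year: (0.3300, 0.3000, 0.3700)
After 2 years: (0.3111, 0.3395, 0.3494)
After 3 years: (0.3121, 0.3373, 0.3506)
P(in Trainee after 3 years) = 0.3506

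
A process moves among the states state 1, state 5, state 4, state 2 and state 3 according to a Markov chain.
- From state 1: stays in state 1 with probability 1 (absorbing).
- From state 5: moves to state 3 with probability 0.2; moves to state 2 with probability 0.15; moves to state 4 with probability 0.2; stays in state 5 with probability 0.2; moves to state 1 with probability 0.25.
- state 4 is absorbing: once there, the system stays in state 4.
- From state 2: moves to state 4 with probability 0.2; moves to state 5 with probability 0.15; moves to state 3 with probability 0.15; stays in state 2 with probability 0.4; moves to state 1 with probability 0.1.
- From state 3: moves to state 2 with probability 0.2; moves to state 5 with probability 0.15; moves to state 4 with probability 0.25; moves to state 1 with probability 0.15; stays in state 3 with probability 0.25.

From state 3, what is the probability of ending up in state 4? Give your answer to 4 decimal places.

0.5994

Let h(s) be the probability of absorption at state 4 starting from transient state s. Then h(state 4) = 1 and h(state 1) = 0. By first-step analysis:
h(state 5) = 0.25·0 + 0.2·h(state 5) + 0.2·1 + 0.15·h(state 2) + 0.2·h(state 3)
h(state 2) = 0.1·0 + 0.15·h(state 5) + 0.2·1 + 0.4·h(state 2) + 0.15·h(state 3)
h(state 3) = 0.15·0 + 0.15·h(state 5) + 0.25·1 + 0.2·h(state 2) + 0.25·h(state 3)
Solving: h(state 5) = 0.5146, h(state 2) = 0.6118, h(state 3) = 0.5994.
Starting from state 3, the probability is 0.5994.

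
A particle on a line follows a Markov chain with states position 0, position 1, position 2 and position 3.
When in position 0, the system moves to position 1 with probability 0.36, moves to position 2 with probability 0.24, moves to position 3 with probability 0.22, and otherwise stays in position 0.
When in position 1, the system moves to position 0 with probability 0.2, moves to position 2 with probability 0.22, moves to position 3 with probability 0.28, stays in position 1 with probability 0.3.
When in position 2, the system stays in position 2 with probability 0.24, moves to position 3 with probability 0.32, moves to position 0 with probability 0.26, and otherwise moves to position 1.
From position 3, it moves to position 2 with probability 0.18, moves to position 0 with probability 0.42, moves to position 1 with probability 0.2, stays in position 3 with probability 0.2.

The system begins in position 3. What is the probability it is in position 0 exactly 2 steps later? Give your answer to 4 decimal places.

Propagate the distribution vector 2 steps from position 3.
After 0 steps: (0.0000, 0.0000, 0.0000, 1.0000)
After 1 step: (0.4200, 0.2000, 0.1800, 0.2000)
After 2 steps: (0.2464, 0.2836, 0.2240, 0.2460)
P(in position 0 after 2 steps) = 0.2464

0.2464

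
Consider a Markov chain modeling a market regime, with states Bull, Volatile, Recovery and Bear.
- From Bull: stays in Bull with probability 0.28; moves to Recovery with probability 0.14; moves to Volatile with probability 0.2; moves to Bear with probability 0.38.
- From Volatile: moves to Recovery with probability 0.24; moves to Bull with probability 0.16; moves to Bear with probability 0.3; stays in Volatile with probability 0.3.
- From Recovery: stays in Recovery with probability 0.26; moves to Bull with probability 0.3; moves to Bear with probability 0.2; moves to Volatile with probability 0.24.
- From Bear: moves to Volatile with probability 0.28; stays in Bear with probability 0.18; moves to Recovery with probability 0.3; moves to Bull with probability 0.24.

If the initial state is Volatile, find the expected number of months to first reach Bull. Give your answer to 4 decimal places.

4.6306

Let t(s) be the expected number of months to first reach Bull from state s, with t(Bull) = 0. Conditioning on the first month:
t(Volatile) = 1 + 0.3·t(Volatile) + 0.24·t(Recovery) + 0.3·t(Bear)
t(Recovery) = 1 + 0.24·t(Volatile) + 0.26·t(Recovery) + 0.2·t(Bear)
t(Bear) = 1 + 0.28·t(Volatile) + 0.3·t(Recovery) + 0.18·t(Bear)
Solving: t(Volatile) = 4.6306, t(Recovery) = 4.0062, t(Bear) = 4.2664.
Expected months from Volatile to Bull: 4.6306.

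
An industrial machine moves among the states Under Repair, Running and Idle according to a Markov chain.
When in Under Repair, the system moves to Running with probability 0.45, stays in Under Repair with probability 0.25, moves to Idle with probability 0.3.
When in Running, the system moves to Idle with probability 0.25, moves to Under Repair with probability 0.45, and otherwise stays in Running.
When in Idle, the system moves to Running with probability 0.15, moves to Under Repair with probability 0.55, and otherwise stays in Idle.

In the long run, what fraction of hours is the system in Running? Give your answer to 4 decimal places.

0.3172

Let the stationary distribution be π with π = πP and π_1 + π_2 + π_3 = 1.
π_1 = 0.25·π_1 + 0.45·π_2 + 0.55·π_3
π_2 = 0.45·π_1 + 0.3·π_2 + 0.15·π_3
Solving with the normalization constraint gives π = (0.3987, 0.3172, 0.2841).
So the stationary probability of Running is 0.3172.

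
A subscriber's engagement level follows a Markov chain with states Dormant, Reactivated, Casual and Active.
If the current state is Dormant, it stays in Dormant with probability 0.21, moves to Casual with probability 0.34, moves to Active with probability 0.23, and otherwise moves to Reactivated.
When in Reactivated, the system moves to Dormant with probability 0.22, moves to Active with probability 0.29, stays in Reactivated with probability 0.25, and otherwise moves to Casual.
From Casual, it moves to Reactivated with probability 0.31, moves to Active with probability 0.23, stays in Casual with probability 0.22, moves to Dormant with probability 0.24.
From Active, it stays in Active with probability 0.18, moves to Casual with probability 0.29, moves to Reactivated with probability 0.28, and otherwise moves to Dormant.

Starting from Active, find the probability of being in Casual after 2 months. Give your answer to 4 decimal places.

Propagate the distribution vector 2 months from Active.
After 0 months: (0.0000, 0.0000, 0.0000, 1.0000)
After 1 month: (0.2500, 0.2800, 0.2900, 0.1800)
After 2 months: (0.2287, 0.2653, 0.2682, 0.2378)
P(in Casual after 2 months) = 0.2682

0.2682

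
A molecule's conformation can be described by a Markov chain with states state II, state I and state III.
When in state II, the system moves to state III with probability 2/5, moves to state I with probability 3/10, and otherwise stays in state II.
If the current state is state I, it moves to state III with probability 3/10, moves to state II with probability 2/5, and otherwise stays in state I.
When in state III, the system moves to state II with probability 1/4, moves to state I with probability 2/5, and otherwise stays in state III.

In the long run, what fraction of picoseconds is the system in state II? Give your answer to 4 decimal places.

0.3160

Let the stationary distribution be π with π = πP and π_1 + π_2 + π_3 = 1.
π_1 = 0.3·π_1 + 0.4·π_2 + 0.25·π_3
π_2 = 0.3·π_1 + 0.3·π_2 + 0.4·π_3
Solving with the normalization constraint gives π = (0.3160, 0.3349, 0.3491).
So the stationary probability of state II is 0.3160.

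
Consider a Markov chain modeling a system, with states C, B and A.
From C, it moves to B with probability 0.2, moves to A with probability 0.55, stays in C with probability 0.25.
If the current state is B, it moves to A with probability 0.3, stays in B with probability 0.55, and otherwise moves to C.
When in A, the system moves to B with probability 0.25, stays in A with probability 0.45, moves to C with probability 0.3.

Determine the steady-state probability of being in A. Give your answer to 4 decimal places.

0.4227

Let the stationary distribution be π with π = πP and π_1 + π_2 + π_3 = 1.
π_1 = 0.25·π_1 + 0.15·π_2 + 0.3·π_3
π_2 = 0.2·π_1 + 0.55·π_2 + 0.25·π_3
Solving with the normalization constraint gives π = (0.2371, 0.3402, 0.4227).
So the stationary probability of A is 0.4227.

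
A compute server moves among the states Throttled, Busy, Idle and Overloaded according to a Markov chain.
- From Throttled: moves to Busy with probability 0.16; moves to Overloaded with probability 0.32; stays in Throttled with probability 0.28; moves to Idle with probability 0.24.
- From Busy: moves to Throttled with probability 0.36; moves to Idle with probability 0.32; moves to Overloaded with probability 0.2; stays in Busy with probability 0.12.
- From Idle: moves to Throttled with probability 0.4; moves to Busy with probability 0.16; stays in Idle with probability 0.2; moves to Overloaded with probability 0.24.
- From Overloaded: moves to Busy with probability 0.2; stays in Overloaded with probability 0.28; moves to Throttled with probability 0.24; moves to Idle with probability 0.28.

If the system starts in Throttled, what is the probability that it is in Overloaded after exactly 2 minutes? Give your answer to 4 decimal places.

0.2688

Propagate the distribution vector 2 minutes from Throttled.
After 0 minutes: (1.0000, 0.0000, 0.0000, 0.0000)
After 1 minute: (0.2800, 0.1600, 0.2400, 0.3200)
After 2 minutes: (0.3088, 0.1664, 0.2560, 0.2688)
P(in Overloaded after 2 minutes) = 0.2688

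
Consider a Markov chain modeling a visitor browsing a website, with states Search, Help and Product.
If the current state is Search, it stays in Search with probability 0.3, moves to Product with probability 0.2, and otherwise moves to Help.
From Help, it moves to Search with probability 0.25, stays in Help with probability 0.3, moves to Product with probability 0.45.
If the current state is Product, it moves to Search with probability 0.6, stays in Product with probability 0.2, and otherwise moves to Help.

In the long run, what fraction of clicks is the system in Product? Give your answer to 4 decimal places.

Let the stationary distribution be π with π = πP and π_1 + π_2 + π_3 = 1.
π_1 = 0.3·π_1 + 0.25·π_2 + 0.6·π_3
π_2 = 0.5·π_1 + 0.3·π_2 + 0.2·π_3
Solving with the normalization constraint gives π = (0.3686, 0.3451, 0.2863).
So the stationary probability of Product is 0.2863.

0.2863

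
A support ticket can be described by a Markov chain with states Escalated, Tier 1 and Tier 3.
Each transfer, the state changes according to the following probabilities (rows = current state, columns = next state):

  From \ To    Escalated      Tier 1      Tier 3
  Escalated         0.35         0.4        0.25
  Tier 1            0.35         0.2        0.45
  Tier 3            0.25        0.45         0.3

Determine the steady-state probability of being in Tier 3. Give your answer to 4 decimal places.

Let the stationary distribution be π with π = πP and π_1 + π_2 + π_3 = 1.
π_1 = 0.35·π_1 + 0.35·π_2 + 0.25·π_3
π_2 = 0.4·π_1 + 0.2·π_2 + 0.45·π_3
Solving with the normalization constraint gives π = (0.3164, 0.3473, 0.3363).
So the stationary probability of Tier 3 is 0.3363.

0.3363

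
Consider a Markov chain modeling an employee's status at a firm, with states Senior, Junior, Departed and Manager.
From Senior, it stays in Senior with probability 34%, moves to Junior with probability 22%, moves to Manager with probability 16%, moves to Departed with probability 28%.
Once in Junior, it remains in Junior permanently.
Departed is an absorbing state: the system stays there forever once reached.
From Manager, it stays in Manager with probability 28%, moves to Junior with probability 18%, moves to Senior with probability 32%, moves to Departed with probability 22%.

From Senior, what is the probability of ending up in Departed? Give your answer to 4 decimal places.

0.5585

Let h(s) be the probability of absorption at Departed starting from transient state s. Then h(Departed) = 1 and h(Junior) = 0. By first-step analysis:
h(Senior) = 0.34·h(Senior) + 0.22·0 + 0.28·1 + 0.16·h(Manager)
h(Manager) = 0.32·h(Senior) + 0.18·0 + 0.22·1 + 0.28·h(Manager)
Solving: h(Senior) = 0.5585, h(Manager) = 0.5538.
Starting from Senior, the probability is 0.5585.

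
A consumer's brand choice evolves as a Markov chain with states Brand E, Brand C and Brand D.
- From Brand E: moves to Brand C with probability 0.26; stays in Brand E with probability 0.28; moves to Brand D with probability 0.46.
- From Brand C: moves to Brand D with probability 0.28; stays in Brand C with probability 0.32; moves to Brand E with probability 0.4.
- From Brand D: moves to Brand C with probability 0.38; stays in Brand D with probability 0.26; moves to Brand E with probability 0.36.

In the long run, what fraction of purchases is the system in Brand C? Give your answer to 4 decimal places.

0.3194

Let the stationary distribution be π with π = πP and π_1 + π_2 + π_3 = 1.
π_1 = 0.28·π_1 + 0.4·π_2 + 0.36·π_3
π_2 = 0.26·π_1 + 0.32·π_2 + 0.38·π_3
Solving with the normalization constraint gives π = (0.3452, 0.3194, 0.3354).
So the stationary probability of Brand C is 0.3194.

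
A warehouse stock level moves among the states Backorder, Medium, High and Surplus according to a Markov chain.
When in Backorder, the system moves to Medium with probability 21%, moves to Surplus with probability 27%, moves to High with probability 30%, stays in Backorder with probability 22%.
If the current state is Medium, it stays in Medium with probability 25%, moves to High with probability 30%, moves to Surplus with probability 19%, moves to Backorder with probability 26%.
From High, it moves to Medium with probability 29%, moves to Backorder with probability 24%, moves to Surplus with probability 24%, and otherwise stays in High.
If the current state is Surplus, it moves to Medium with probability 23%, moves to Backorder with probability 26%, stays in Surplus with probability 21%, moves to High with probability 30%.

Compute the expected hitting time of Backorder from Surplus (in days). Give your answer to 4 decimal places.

3.9309

Let t(s) be the expected number of days to first reach Backorder from state s, with t(Backorder) = 0. Conditioning on the first day:
t(Medium) = 1 + 0.25·t(Medium) + 0.3·t(High) + 0.19·t(Surplus)
t(High) = 1 + 0.29·t(Medium) + 0.23·t(High) + 0.24·t(Surplus)
t(Surplus) = 1 + 0.23·t(Medium) + 0.3·t(High) + 0.21·t(Surplus)
Solving: t(Medium) = 3.9309, t(High) = 4.0044, t(Surplus) = 3.9309.
Expected days from Surplus to Backorder: 3.9309.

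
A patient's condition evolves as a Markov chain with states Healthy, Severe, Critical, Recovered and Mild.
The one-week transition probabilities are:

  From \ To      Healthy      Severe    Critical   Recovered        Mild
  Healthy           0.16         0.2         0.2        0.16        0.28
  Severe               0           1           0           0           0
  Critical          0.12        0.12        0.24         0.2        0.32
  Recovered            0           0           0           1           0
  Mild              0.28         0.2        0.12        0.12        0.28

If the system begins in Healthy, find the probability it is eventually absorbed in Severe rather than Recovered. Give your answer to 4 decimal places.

Let h(s) be the probability of absorption at Severe starting from transient state s. Then h(Severe) = 1 and h(Recovered) = 0. By first-step analysis:
h(Healthy) = 0.16·h(Healthy) + 0.2·1 + 0.2·h(Critical) + 0.16·0 + 0.28·h(Mild)
h(Critical) = 0.12·h(Healthy) + 0.12·1 + 0.24·h(Critical) + 0.2·0 + 0.32·h(Mild)
h(Mild) = 0.28·h(Healthy) + 0.2·1 + 0.12·h(Critical) + 0.12·0 + 0.28·h(Mild)
Solving: h(Healthy) = 0.5430, h(Critical) = 0.4834, h(Mild) = 0.5695.
Starting from Healthy, the probability is 0.5430.

0.5430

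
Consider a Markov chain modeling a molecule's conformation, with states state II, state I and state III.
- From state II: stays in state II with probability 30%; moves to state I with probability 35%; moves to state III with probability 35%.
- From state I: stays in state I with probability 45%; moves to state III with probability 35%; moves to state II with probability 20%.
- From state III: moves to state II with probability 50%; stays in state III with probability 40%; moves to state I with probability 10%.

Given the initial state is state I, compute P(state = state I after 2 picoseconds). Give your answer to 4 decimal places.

Sum over the intermediate state after 1 picosecond:
P = P(state I→state II)·P(state II→state I) + P(state I→state I)·P(state I→state I) + P(state I→state III)·P(state III→state I)
  = 0.2×0.35 + 0.45×0.45 + 0.35×0.1
  = 0.0700 + 0.2025 + 0.0350 = 0.3075

0.3075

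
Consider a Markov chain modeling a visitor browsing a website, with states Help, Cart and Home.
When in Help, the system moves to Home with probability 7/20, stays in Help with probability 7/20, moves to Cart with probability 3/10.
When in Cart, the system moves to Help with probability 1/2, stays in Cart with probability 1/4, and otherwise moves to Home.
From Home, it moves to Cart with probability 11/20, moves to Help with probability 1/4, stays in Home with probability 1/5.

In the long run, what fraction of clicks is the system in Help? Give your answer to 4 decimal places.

0.3753

Let the stationary distribution be π with π = πP and π_1 + π_2 + π_3 = 1.
π_1 = 0.35·π_1 + 0.5·π_2 + 0.25·π_3
π_2 = 0.3·π_1 + 0.25·π_2 + 0.55·π_3
Solving with the normalization constraint gives π = (0.3753, 0.3509, 0.2738).
So the stationary probability of Help is 0.3753.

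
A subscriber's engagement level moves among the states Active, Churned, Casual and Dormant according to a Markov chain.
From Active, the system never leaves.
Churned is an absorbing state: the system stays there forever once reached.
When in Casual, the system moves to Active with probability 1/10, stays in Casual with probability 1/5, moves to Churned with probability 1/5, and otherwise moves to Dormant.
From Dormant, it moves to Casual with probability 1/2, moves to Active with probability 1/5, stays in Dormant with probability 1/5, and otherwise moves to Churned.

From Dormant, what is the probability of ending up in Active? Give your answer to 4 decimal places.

0.5385

Let h(s) be the probability of absorption at Active starting from transient state s. Then h(Active) = 1 and h(Churned) = 0. By first-step analysis:
h(Casual) = 0.1·1 + 0.2·0 + 0.2·h(Casual) + 0.5·h(Dormant)
h(Dormant) = 0.2·1 + 0.1·0 + 0.5·h(Casual) + 0.2·h(Dormant)
Solving: h(Casual) = 0.4615, h(Dormant) = 0.5385.
Starting from Dormant, the probability is 0.5385.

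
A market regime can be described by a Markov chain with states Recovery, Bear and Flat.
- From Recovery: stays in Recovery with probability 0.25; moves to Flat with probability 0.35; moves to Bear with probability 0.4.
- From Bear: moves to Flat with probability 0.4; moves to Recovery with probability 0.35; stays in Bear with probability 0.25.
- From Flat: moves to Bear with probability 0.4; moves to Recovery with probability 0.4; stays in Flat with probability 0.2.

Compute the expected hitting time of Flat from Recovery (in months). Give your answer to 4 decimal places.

Let t(s) be the expected number of months to first reach Flat from state s, with t(Flat) = 0. Conditioning on the first month:
t(Recovery) = 1 + 0.25·t(Recovery) + 0.4·t(Bear)
t(Bear) = 1 + 0.35·t(Recovery) + 0.25·t(Bear)
Solving: t(Recovery) = 2.7219, t(Bear) = 2.6036.
Expected months from Recovery to Flat: 2.7219.

2.7219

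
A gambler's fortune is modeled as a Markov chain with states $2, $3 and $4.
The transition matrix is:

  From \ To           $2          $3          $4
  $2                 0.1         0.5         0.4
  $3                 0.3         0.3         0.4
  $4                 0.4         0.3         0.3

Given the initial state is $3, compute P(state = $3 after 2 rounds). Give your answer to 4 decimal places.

Sum over the intermediate state after 1 round:
P = P($3→$2)·P($2→$3) + P($3→$3)·P($3→$3) + P($3→$4)·P($4→$3)
  = 0.3×0.5 + 0.3×0.3 + 0.4×0.3
  = 0.1500 + 0.0900 + 0.1200 = 0.3600

0.3600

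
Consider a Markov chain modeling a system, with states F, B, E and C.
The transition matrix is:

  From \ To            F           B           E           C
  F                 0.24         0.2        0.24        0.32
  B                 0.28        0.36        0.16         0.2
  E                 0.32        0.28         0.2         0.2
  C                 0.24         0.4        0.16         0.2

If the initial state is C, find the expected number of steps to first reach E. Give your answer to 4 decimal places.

Let t(s) be the expected number of steps to first reach E from state s, with t(E) = 0. Conditioning on the first step:
t(F) = 1 + 0.24·t(F) + 0.2·t(B) + 0.32·t(C)
t(B) = 1 + 0.28·t(F) + 0.36·t(B) + 0.2·t(C)
t(C) = 1 + 0.24·t(F) + 0.4·t(B) + 0.2·t(C)
Solving: t(F) = 5.1067, t(B) = 5.5301, t(C) = 5.5471.
Expected steps from C to E: 5.5471.

5.5471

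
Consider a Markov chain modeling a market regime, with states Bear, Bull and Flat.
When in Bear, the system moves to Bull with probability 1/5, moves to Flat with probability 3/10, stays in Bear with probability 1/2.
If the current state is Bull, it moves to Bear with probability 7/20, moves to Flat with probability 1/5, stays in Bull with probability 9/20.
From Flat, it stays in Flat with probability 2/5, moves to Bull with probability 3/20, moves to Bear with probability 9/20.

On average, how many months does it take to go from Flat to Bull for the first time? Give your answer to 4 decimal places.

5.7576

Let t(s) be the expected number of months to first reach Bull from state s, with t(Bull) = 0. Conditioning on the first month:
t(Bear) = 1 + 0.5·t(Bear) + 0.3·t(Flat)
t(Flat) = 1 + 0.45·t(Bear) + 0.4·t(Flat)
Solving: t(Bear) = 5.4545, t(Flat) = 5.7576.
Expected months from Flat to Bull: 5.7576.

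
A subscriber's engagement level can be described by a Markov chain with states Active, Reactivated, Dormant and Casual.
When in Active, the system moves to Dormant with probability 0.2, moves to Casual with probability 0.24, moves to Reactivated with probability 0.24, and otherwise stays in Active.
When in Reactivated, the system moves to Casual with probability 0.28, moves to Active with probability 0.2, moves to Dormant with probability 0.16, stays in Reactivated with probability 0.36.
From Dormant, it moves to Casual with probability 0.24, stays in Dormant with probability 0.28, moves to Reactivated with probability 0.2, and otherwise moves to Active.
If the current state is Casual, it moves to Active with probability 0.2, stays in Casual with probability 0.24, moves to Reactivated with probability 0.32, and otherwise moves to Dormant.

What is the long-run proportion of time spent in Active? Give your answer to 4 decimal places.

0.2469

Let the stationary distribution be π with π = πP and π_1 + π_2 + π_3 + π_4 = 1.
π_1 = 0.32·π_1 + 0.2·π_2 + 0.28·π_3 + 0.2·π_4
π_2 = 0.24·π_1 + 0.36·π_2 + 0.2·π_3 + 0.32·π_4
π_3 = 0.2·π_1 + 0.16·π_2 + 0.28·π_3 + 0.24·π_4
Solving with the normalization constraint gives π = (0.2469, 0.2858, 0.2159, 0.2514).
So the stationary probability of Active is 0.2469.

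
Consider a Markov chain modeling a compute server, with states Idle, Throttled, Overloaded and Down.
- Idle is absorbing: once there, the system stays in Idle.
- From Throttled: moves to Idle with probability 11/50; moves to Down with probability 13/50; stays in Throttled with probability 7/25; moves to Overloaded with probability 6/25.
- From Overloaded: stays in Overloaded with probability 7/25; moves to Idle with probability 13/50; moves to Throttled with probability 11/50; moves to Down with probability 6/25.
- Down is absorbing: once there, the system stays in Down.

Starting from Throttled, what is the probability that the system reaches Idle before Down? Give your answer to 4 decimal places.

0.4742

Let h(s) be the probability of absorption at Idle starting from transient state s. Then h(Idle) = 1 and h(Down) = 0. By first-step analysis:
h(Throttled) = 0.22·1 + 0.28·h(Throttled) + 0.24·h(Overloaded) + 0.26·0
h(Overloaded) = 0.26·1 + 0.22·h(Throttled) + 0.28·h(Overloaded) + 0.24·0
Solving: h(Throttled) = 0.4742, h(Overloaded) = 0.5060.
Starting from Throttled, the probability is 0.4742.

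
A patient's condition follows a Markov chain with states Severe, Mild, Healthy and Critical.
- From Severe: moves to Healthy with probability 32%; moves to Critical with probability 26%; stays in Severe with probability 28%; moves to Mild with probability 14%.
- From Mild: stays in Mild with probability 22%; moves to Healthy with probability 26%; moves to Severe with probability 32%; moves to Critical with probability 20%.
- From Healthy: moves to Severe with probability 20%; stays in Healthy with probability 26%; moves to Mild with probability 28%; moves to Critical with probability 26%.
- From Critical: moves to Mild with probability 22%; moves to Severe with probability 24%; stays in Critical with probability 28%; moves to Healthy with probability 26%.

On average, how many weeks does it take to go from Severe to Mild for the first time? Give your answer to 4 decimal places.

4.9656

Let t(s) be the expected number of weeks to first reach Mild from state s, with t(Mild) = 0. Conditioning on the first week:
t(Severe) = 1 + 0.28·t(Severe) + 0.32·t(Healthy) + 0.26·t(Critical)
t(Healthy) = 1 + 0.2·t(Severe) + 0.26·t(Healthy) + 0.26·t(Critical)
t(Critical) = 1 + 0.24·t(Severe) + 0.26·t(Healthy) + 0.28·t(Critical)
Solving: t(Severe) = 4.9656, t(Healthy) = 4.3098, t(Critical) = 4.6004.
Expected weeks from Severe to Mild: 4.9656.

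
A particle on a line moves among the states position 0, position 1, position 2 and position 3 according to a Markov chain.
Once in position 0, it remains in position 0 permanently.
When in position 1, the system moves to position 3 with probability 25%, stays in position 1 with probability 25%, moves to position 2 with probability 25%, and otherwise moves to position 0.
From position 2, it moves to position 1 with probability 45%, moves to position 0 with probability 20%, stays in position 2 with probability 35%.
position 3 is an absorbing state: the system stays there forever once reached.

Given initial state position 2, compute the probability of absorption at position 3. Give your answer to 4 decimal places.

Let h(s) be the probability of absorption at position 3 starting from transient state s. Then h(position 3) = 1 and h(position 0) = 0. By first-step analysis:
h(position 1) = 0.25·0 + 0.25·h(position 1) + 0.25·h(position 2) + 0.25·1
h(position 2) = 0.2·0 + 0.45·h(position 1) + 0.35·h(position 2)
Solving: h(position 1) = 0.4333, h(position 2) = 0.3000.
Starting from position 2, the probability is 0.3000.

0.3000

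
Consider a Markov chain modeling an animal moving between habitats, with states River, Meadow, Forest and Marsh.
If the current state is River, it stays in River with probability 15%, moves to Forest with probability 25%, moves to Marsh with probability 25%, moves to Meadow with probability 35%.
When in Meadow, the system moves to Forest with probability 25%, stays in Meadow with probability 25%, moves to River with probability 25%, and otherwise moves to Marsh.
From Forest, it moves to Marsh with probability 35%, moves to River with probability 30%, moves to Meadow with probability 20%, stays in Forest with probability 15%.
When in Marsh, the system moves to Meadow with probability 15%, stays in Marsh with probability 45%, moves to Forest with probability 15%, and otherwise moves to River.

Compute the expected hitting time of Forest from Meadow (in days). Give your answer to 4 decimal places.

Let t(s) be the expected number of days to first reach Forest from state s, with t(Forest) = 0. Conditioning on the first day:
t(River) = 1 + 0.15·t(River) + 0.35·t(Meadow) + 0.25·t(Marsh)
t(Meadow) = 1 + 0.25·t(River) + 0.25·t(Meadow) + 0.25·t(Marsh)
t(Marsh) = 1 + 0.25·t(River) + 0.15·t(Meadow) + 0.45·t(Marsh)
Solving: t(River) = 4.5714, t(Meadow) = 4.5714, t(Marsh) = 5.1429.
Expected days from Meadow to Forest: 4.5714.

4.5714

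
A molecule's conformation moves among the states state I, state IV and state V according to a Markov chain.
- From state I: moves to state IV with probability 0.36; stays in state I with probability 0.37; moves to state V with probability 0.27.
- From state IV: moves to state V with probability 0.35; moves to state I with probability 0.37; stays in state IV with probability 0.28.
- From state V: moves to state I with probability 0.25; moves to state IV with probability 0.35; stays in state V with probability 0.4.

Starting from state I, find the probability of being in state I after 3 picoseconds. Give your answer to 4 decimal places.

Propagate the distribution vector 3 picoseconds from state I.
After 0 picoseconds: (1.0000, 0.0000, 0.0000)
After 1 picosecond: (0.3700, 0.3600, 0.2700)
After 2 picoseconds: (0.3376, 0.3285, 0.3339)
After 3 picoseconds: (0.3299, 0.3304, 0.3397)
P(in state I after 3 picoseconds) = 0.3299

0.3299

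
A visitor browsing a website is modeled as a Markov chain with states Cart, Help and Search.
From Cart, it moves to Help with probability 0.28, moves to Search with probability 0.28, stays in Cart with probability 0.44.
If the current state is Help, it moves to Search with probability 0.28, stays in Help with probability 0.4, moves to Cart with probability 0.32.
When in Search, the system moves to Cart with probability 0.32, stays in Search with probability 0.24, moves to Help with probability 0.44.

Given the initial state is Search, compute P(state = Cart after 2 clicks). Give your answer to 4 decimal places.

Sum over the intermediate state after 1 click:
P = P(Search→Cart)·P(Cart→Cart) + P(Search→Help)·P(Help→Cart) + P(Search→Search)·P(Search→Cart)
  = 0.32×0.44 + 0.44×0.32 + 0.24×0.32
  = 0.1408 + 0.1408 + 0.0768 = 0.3584

0.3584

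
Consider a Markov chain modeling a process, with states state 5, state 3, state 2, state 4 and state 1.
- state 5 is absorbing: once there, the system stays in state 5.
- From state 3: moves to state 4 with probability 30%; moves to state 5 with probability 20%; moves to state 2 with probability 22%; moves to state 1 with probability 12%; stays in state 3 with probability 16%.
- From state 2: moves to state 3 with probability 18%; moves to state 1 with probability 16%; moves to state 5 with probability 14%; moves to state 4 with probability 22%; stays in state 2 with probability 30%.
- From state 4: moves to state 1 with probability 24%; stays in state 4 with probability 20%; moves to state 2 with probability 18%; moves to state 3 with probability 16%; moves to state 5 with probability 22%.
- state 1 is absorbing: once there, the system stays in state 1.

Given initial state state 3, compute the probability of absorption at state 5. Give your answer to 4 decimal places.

0.5450

Let h(s) be the probability of absorption at state 5 starting from transient state s. Then h(state 5) = 1 and h(state 1) = 0. By first-step analysis:
h(state 3) = 0.2·1 + 0.16·h(state 3) + 0.22·h(state 2) + 0.3·h(state 4) + 0.12·0
h(state 2) = 0.14·1 + 0.18·h(state 3) + 0.3·h(state 2) + 0.22·h(state 4) + 0.16·0
h(state 4) = 0.22·1 + 0.16·h(state 3) + 0.18·h(state 2) + 0.2·h(state 4) + 0.24·0
Solving: h(state 3) = 0.5450, h(state 2) = 0.4959, h(state 4) = 0.4956.
Starting from state 3, the probability is 0.5450.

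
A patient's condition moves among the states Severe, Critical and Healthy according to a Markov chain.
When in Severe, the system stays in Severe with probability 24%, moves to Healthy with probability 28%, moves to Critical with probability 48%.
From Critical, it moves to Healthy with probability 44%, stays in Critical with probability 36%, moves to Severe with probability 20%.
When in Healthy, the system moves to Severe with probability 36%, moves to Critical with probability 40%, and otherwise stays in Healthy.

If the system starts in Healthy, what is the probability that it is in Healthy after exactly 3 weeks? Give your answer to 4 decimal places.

Propagate the distribution vector 3 weeks from Healthy.
After 0 weeks: (0.0000, 0.0000, 1.0000)
After 1 week: (0.3600, 0.4000, 0.2400)
After 2 weeks: (0.2528, 0.4128, 0.3344)
After 3 weeks: (0.2636, 0.4037, 0.3327)
P(in Healthy after 3 weeks) = 0.3327

0.3327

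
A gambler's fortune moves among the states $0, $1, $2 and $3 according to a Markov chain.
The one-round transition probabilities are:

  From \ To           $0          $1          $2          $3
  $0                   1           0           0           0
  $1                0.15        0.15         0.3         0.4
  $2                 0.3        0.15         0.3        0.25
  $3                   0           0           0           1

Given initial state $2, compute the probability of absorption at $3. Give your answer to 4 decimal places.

Let h(s) be the probability of absorption at $3 starting from transient state s. Then h($3) = 1 and h($0) = 0. By first-step analysis:
h($1) = 0.15·0 + 0.15·h($1) + 0.3·h($2) + 0.4·1
h($2) = 0.3·0 + 0.15·h($1) + 0.3·h($2) + 0.25·1
Solving: h($1) = 0.6455, h($2) = 0.4955.
Starting from $2, the probability is 0.4955.

0.4955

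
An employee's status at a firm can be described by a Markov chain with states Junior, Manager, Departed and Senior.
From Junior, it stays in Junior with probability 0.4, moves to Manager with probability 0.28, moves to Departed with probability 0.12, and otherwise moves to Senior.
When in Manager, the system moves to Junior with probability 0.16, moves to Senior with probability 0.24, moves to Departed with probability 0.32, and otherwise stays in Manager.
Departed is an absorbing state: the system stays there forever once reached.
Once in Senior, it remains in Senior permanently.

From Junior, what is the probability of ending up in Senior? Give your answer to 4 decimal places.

0.5455

Let h(s) be the probability of absorption at Senior starting from transient state s. Then h(Senior) = 1 and h(Departed) = 0. By first-step analysis:
h(Junior) = 0.4·h(Junior) + 0.28·h(Manager) + 0.12·0 + 0.2·1
h(Manager) = 0.16·h(Junior) + 0.28·h(Manager) + 0.32·0 + 0.24·1
Solving: h(Junior) = 0.5455, h(Manager) = 0.4545.
Starting from Junior, the probability is 0.5455.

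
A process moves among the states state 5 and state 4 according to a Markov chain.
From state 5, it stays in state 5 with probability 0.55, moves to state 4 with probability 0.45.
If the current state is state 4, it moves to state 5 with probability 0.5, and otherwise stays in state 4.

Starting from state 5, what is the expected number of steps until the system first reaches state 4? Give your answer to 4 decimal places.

2.2222

Let t(s) be the expected number of steps to first reach state 4 from state s, with t(state 4) = 0. Conditioning on the first step:
t(state 5) = 1 + 0.55·t(state 5)
Solving: t(state 5) = 2.2222.
Expected steps from state 5 to state 4: 2.2222.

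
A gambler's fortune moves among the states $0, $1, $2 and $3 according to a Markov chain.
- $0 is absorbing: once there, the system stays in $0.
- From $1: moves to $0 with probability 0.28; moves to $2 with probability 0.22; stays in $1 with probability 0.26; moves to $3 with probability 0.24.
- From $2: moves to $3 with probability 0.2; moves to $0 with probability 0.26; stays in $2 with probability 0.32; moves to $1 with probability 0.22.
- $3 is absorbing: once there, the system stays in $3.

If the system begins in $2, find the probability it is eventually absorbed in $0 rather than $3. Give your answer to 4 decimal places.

0.5585

Let h(s) be the probability of absorption at $0 starting from transient state s. Then h($0) = 1 and h($3) = 0. By first-step analysis:
h($1) = 0.28·1 + 0.26·h($1) + 0.22·h($2) + 0.24·0
h($2) = 0.26·1 + 0.22·h($1) + 0.32·h($2) + 0.2·0
Solving: h($1) = 0.5444, h($2) = 0.5585.
Starting from $2, the probability is 0.5585.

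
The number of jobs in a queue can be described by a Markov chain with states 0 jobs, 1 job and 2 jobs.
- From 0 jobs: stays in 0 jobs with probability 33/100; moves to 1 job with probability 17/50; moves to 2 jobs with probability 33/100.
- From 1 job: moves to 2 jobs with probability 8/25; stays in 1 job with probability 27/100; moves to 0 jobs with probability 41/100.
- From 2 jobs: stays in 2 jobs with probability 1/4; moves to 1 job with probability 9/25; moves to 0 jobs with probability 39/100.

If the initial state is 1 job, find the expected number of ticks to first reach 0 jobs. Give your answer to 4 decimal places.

2.4751

Let t(s) be the expected number of ticks to first reach 0 jobs from state s, with t(0 jobs) = 0. Conditioning on the first tick:
t(1 job) = 1 + 0.27·t(1 job) + 0.32·t(2 jobs)
t(2 jobs) = 1 + 0.36·t(1 job) + 0.25·t(2 jobs)
Solving: t(1 job) = 2.4751, t(2 jobs) = 2.5214.
Expected ticks from 1 job to 0 jobs: 2.4751.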